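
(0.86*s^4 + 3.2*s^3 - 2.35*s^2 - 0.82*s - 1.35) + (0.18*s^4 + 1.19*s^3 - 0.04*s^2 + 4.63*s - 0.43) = 1.04*s^4 + 4.39*s^3 - 2.39*s^2 + 3.81*s - 1.78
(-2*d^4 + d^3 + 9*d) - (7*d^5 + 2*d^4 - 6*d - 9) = -7*d^5 - 4*d^4 + d^3 + 15*d + 9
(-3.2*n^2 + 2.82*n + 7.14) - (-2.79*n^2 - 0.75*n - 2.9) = -0.41*n^2 + 3.57*n + 10.04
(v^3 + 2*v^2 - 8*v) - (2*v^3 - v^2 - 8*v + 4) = -v^3 + 3*v^2 - 4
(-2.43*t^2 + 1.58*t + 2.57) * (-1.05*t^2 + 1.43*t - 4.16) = 2.5515*t^4 - 5.1339*t^3 + 9.6697*t^2 - 2.8977*t - 10.6912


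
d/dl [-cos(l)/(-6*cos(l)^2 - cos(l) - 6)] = -6*sin(l)^3/(6*cos(l)^2 + cos(l) + 6)^2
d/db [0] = 0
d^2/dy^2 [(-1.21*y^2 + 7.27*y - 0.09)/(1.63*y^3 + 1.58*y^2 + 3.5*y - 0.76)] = (-6.429698*y^6 + 115.893978*y^5 + 150.887796*y^4 - 57.964292*y^3 + 94.926348*y^2 + 48.723744*y + 34.857464)/(4.330747*y^9 + 12.593706*y^8 + 40.104846*y^7 + 51.96998*y^6 + 74.370876*y^5 + 26.358408*y^4 + 20.482664*y^3 - 25.192176*y^2 + 6.0648*y - 0.438976)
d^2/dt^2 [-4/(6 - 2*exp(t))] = 2*(exp(t) + 3)*exp(t)/(exp(t) - 3)^3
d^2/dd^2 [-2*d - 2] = 0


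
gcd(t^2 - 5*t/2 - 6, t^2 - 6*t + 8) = t - 4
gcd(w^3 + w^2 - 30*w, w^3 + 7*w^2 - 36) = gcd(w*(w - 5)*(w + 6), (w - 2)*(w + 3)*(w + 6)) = w + 6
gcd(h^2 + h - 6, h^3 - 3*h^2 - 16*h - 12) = 1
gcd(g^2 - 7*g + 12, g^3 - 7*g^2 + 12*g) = g^2 - 7*g + 12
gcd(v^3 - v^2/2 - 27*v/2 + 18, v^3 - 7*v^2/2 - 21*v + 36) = v^2 + 5*v/2 - 6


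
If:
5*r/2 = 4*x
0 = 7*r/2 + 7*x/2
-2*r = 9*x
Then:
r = 0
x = 0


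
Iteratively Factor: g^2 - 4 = (g + 2)*(g - 2)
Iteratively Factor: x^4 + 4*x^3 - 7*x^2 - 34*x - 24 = (x + 2)*(x^3 + 2*x^2 - 11*x - 12) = (x - 3)*(x + 2)*(x^2 + 5*x + 4) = (x - 3)*(x + 2)*(x + 4)*(x + 1)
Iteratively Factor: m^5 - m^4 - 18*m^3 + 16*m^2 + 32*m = (m - 2)*(m^4 + m^3 - 16*m^2 - 16*m) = (m - 2)*(m + 4)*(m^3 - 3*m^2 - 4*m) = (m - 2)*(m + 1)*(m + 4)*(m^2 - 4*m) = (m - 4)*(m - 2)*(m + 1)*(m + 4)*(m)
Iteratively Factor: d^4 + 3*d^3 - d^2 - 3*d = (d + 3)*(d^3 - d) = (d - 1)*(d + 3)*(d^2 + d) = d*(d - 1)*(d + 3)*(d + 1)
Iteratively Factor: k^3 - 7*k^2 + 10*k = (k - 5)*(k^2 - 2*k) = (k - 5)*(k - 2)*(k)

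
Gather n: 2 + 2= 4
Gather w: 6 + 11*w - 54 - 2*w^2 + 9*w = -2*w^2 + 20*w - 48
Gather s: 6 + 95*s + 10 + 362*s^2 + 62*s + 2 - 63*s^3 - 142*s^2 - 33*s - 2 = -63*s^3 + 220*s^2 + 124*s + 16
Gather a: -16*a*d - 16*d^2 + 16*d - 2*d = -16*a*d - 16*d^2 + 14*d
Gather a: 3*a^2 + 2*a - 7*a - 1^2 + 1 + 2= 3*a^2 - 5*a + 2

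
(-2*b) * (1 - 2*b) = 4*b^2 - 2*b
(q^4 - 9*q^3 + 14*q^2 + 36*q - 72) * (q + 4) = q^5 - 5*q^4 - 22*q^3 + 92*q^2 + 72*q - 288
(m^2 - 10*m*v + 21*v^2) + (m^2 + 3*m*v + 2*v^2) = 2*m^2 - 7*m*v + 23*v^2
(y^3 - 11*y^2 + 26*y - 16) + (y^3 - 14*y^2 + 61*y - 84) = 2*y^3 - 25*y^2 + 87*y - 100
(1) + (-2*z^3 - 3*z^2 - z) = -2*z^3 - 3*z^2 - z + 1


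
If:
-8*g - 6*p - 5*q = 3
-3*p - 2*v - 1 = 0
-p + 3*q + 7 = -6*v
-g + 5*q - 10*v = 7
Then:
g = -241/828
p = 73/276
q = -187/414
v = -165/184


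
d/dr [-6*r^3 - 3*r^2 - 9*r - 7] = -18*r^2 - 6*r - 9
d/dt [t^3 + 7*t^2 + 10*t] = 3*t^2 + 14*t + 10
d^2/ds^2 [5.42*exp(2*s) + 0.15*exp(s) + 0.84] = (21.68*exp(s) + 0.15)*exp(s)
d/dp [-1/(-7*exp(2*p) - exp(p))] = (-14*exp(p) - 1)*exp(-p)/(7*exp(p) + 1)^2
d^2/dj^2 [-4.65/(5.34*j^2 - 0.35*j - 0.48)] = (-265.19508*j^2 + 17.3817*j + 4.65*(10.68*j - 0.35)*(21.36*j - 0.7) + 23.83776)/(-5.34*j^2 + 0.35*j + 0.48)^3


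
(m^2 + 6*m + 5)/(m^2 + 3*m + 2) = (m + 5)/(m + 2)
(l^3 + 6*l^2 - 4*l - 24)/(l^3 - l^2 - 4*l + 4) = (l + 6)/(l - 1)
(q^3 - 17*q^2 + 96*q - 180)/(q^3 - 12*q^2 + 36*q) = (q - 5)/q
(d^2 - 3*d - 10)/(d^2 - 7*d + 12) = (d^2 - 3*d - 10)/(d^2 - 7*d + 12)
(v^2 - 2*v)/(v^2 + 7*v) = (v - 2)/(v + 7)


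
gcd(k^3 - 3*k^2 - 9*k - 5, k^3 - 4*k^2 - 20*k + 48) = 1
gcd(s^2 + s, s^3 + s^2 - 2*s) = s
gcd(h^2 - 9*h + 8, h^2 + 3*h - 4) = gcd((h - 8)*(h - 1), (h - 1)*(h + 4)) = h - 1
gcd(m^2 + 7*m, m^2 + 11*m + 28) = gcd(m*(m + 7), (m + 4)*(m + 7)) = m + 7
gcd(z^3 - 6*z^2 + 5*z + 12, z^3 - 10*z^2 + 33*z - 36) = z^2 - 7*z + 12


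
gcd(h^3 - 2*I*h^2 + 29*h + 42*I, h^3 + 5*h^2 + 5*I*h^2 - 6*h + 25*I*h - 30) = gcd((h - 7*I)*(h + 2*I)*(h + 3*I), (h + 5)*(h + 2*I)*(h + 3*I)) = h^2 + 5*I*h - 6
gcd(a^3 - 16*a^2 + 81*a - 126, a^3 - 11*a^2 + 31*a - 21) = a^2 - 10*a + 21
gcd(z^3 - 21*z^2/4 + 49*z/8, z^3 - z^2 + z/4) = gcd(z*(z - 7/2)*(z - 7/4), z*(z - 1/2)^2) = z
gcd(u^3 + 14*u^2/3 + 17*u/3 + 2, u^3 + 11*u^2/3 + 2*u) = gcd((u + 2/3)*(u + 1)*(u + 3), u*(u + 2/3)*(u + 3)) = u^2 + 11*u/3 + 2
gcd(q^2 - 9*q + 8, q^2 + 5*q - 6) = q - 1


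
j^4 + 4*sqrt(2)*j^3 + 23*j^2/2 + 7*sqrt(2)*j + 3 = (j + sqrt(2)/2)*(j + sqrt(2))^2*(j + 3*sqrt(2)/2)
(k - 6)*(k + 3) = k^2 - 3*k - 18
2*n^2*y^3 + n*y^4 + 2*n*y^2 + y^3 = y^2*(2*n + y)*(n*y + 1)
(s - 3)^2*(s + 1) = s^3 - 5*s^2 + 3*s + 9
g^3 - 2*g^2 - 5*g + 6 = (g - 3)*(g - 1)*(g + 2)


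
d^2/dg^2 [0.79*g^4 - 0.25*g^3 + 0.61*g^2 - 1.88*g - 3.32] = 9.48*g^2 - 1.5*g + 1.22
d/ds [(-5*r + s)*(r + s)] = -4*r + 2*s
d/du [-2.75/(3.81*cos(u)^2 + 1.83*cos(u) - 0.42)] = -(20.955*cos(u) + 5.0325)*sin(u)/(3.81*cos(u)^2 + 1.83*cos(u) - 0.42)^2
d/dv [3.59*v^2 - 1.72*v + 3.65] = 7.18*v - 1.72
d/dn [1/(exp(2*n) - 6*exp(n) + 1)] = 2*(3 - exp(n))*exp(n)/(exp(2*n) - 6*exp(n) + 1)^2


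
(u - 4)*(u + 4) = u^2 - 16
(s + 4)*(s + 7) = s^2 + 11*s + 28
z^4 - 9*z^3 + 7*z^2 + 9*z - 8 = (z - 8)*(z - 1)^2*(z + 1)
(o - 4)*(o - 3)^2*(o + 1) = o^4 - 9*o^3 + 23*o^2 - 3*o - 36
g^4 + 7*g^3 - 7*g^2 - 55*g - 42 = (g - 3)*(g + 1)*(g + 2)*(g + 7)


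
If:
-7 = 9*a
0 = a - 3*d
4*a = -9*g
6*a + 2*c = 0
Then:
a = -7/9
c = 7/3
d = -7/27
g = 28/81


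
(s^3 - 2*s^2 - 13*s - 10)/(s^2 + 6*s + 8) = (s^2 - 4*s - 5)/(s + 4)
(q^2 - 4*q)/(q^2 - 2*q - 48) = q*(4 - q)/(-q^2 + 2*q + 48)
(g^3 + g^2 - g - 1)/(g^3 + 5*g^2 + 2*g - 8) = (g^2 + 2*g + 1)/(g^2 + 6*g + 8)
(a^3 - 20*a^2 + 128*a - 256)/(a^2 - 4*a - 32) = (a^2 - 12*a + 32)/(a + 4)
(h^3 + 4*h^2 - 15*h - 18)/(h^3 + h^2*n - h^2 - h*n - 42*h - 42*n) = (h^2 - 2*h - 3)/(h^2 + h*n - 7*h - 7*n)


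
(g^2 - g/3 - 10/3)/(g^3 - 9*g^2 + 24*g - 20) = (g + 5/3)/(g^2 - 7*g + 10)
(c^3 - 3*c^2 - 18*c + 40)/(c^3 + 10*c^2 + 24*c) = (c^2 - 7*c + 10)/(c*(c + 6))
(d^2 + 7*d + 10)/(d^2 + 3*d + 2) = (d + 5)/(d + 1)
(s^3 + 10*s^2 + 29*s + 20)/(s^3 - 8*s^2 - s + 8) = (s^2 + 9*s + 20)/(s^2 - 9*s + 8)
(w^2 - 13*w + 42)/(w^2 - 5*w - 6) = (w - 7)/(w + 1)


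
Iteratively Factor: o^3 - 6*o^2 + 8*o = (o)*(o^2 - 6*o + 8) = o*(o - 2)*(o - 4)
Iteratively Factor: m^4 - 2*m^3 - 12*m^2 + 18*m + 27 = (m - 3)*(m^3 + m^2 - 9*m - 9) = (m - 3)^2*(m^2 + 4*m + 3) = (m - 3)^2*(m + 3)*(m + 1)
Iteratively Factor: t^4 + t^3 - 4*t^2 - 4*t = (t)*(t^3 + t^2 - 4*t - 4) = t*(t - 2)*(t^2 + 3*t + 2) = t*(t - 2)*(t + 1)*(t + 2)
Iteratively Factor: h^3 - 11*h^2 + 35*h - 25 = (h - 5)*(h^2 - 6*h + 5) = (h - 5)*(h - 1)*(h - 5)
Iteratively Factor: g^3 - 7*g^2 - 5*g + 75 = (g - 5)*(g^2 - 2*g - 15) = (g - 5)*(g + 3)*(g - 5)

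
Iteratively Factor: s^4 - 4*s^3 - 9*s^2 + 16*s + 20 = (s + 2)*(s^3 - 6*s^2 + 3*s + 10) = (s - 2)*(s + 2)*(s^2 - 4*s - 5) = (s - 5)*(s - 2)*(s + 2)*(s + 1)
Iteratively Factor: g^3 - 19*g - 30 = (g - 5)*(g^2 + 5*g + 6) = (g - 5)*(g + 2)*(g + 3)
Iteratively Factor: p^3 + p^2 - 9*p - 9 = (p + 1)*(p^2 - 9) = (p - 3)*(p + 1)*(p + 3)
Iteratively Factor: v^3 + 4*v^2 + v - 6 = (v - 1)*(v^2 + 5*v + 6) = (v - 1)*(v + 2)*(v + 3)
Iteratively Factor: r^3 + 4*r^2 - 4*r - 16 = (r - 2)*(r^2 + 6*r + 8) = (r - 2)*(r + 2)*(r + 4)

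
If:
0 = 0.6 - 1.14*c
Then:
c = 0.53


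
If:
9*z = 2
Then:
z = 2/9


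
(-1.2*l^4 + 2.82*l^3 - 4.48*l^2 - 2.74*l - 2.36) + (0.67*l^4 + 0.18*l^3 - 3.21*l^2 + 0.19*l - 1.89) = -0.53*l^4 + 3.0*l^3 - 7.69*l^2 - 2.55*l - 4.25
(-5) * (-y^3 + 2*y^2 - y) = 5*y^3 - 10*y^2 + 5*y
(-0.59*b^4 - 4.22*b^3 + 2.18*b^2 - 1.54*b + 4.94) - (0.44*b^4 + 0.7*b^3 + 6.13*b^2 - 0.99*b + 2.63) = -1.03*b^4 - 4.92*b^3 - 3.95*b^2 - 0.55*b + 2.31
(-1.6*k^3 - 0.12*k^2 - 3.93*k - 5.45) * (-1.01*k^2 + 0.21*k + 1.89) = 1.616*k^5 - 0.2148*k^4 + 0.9201*k^3 + 4.4524*k^2 - 8.5722*k - 10.3005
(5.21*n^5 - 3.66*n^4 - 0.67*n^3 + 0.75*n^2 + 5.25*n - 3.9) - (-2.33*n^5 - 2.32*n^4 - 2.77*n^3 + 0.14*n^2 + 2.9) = 7.54*n^5 - 1.34*n^4 + 2.1*n^3 + 0.61*n^2 + 5.25*n - 6.8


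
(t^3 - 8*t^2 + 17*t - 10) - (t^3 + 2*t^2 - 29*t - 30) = -10*t^2 + 46*t + 20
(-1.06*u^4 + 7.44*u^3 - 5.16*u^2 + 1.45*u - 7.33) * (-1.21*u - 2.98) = 1.2826*u^5 - 5.8436*u^4 - 15.9276*u^3 + 13.6223*u^2 + 4.5483*u + 21.8434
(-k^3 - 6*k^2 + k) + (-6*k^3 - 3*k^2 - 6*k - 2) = -7*k^3 - 9*k^2 - 5*k - 2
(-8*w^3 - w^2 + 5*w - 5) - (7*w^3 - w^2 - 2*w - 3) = -15*w^3 + 7*w - 2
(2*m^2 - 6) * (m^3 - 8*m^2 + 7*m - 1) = 2*m^5 - 16*m^4 + 8*m^3 + 46*m^2 - 42*m + 6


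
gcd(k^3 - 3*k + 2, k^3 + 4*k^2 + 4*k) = k + 2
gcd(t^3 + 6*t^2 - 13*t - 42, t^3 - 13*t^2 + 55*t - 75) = t - 3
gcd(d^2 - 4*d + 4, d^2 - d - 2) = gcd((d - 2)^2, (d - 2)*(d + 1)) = d - 2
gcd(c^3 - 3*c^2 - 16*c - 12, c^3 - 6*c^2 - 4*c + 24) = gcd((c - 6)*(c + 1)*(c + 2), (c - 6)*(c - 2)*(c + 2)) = c^2 - 4*c - 12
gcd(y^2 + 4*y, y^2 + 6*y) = y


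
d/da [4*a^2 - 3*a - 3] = 8*a - 3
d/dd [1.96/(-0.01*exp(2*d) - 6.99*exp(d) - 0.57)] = (0.0392*exp(d) + 13.7004)*exp(d)/(0.01*exp(2*d) + 6.99*exp(d) + 0.57)^2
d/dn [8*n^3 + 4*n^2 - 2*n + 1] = 24*n^2 + 8*n - 2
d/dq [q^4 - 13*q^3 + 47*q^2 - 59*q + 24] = 4*q^3 - 39*q^2 + 94*q - 59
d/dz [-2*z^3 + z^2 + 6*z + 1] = -6*z^2 + 2*z + 6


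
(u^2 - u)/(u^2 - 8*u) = (u - 1)/(u - 8)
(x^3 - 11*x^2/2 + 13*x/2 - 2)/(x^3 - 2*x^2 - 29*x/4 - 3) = 2*(2*x^2 - 3*x + 1)/(4*x^2 + 8*x + 3)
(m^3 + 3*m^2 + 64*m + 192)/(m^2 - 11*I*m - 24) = (m^2 + m*(3 + 8*I) + 24*I)/(m - 3*I)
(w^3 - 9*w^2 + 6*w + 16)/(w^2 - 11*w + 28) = (w^3 - 9*w^2 + 6*w + 16)/(w^2 - 11*w + 28)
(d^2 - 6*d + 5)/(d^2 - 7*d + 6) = (d - 5)/(d - 6)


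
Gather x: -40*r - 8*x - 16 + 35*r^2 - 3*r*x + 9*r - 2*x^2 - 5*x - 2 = 35*r^2 - 31*r - 2*x^2 + x*(-3*r - 13) - 18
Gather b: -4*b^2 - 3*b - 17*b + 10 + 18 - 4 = -4*b^2 - 20*b + 24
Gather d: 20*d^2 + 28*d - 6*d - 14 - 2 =20*d^2 + 22*d - 16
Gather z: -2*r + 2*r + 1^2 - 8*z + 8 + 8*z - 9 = 0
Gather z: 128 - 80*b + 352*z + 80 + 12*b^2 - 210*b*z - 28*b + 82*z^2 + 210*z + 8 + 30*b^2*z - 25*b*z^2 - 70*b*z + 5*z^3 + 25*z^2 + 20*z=12*b^2 - 108*b + 5*z^3 + z^2*(107 - 25*b) + z*(30*b^2 - 280*b + 582) + 216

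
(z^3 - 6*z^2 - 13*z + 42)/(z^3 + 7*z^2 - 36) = (z - 7)/(z + 6)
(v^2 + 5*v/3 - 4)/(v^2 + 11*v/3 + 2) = (3*v - 4)/(3*v + 2)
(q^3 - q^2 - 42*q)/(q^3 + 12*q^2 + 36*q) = (q - 7)/(q + 6)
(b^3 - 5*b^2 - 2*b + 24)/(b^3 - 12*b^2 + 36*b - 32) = (b^3 - 5*b^2 - 2*b + 24)/(b^3 - 12*b^2 + 36*b - 32)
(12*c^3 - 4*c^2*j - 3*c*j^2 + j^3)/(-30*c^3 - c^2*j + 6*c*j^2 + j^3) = (-6*c^2 - c*j + j^2)/(15*c^2 + 8*c*j + j^2)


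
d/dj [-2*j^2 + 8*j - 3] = 8 - 4*j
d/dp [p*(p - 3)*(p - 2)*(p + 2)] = 4*p^3 - 9*p^2 - 8*p + 12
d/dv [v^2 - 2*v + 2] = 2*v - 2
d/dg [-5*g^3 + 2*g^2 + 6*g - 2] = -15*g^2 + 4*g + 6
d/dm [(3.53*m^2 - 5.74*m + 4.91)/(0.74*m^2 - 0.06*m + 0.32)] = (4.0358*m^2 - 5.0076*m - 1.5422)/(0.5476*m^4 - 0.0888*m^3 + 0.4772*m^2 - 0.0384*m + 0.1024)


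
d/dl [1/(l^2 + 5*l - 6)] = (-2*l - 5)/(l^2 + 5*l - 6)^2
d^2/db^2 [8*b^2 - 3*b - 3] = 16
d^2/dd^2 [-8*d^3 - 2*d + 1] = -48*d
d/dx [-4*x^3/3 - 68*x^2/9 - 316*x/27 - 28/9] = -4*x^2 - 136*x/9 - 316/27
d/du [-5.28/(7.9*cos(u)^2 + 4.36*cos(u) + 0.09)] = -(83.424*cos(u) + 23.0208)*sin(u)/(7.9*cos(u)^2 + 4.36*cos(u) + 0.09)^2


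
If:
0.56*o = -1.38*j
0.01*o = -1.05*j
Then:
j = 0.00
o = 0.00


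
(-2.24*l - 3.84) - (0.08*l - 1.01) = -2.32*l - 2.83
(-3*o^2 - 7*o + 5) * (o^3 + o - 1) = -3*o^5 - 7*o^4 + 2*o^3 - 4*o^2 + 12*o - 5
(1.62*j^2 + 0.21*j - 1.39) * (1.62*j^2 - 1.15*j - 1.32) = 2.6244*j^4 - 1.5228*j^3 - 4.6317*j^2 + 1.3213*j + 1.8348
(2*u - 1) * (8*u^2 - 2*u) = 16*u^3 - 12*u^2 + 2*u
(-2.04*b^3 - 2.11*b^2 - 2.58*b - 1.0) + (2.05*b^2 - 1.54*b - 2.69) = -2.04*b^3 - 0.0600000000000001*b^2 - 4.12*b - 3.69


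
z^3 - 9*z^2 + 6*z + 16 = (z - 8)*(z - 2)*(z + 1)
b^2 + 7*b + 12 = (b + 3)*(b + 4)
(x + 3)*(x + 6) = x^2 + 9*x + 18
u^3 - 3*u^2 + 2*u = u*(u - 2)*(u - 1)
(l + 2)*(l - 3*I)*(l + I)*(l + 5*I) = l^4 + 2*l^3 + 3*I*l^3 + 13*l^2 + 6*I*l^2 + 26*l + 15*I*l + 30*I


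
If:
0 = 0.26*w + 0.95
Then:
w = -3.65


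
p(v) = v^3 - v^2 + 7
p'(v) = 3*v^2 - 2*v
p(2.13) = 12.13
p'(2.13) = 9.35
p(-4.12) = -79.91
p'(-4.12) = 59.16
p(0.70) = 6.85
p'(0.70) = 0.07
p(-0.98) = 5.10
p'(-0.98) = 4.84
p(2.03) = 11.24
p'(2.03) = 8.30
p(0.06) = 7.00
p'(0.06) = -0.11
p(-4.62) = -112.96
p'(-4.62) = 73.27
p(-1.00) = 5.00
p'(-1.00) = 5.00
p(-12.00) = -1865.00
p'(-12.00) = 456.00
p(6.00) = 187.00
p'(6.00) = 96.00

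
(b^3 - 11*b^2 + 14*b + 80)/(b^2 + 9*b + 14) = (b^2 - 13*b + 40)/(b + 7)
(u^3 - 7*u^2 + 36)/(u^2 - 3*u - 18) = (u^2 - u - 6)/(u + 3)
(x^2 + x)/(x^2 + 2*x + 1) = x/(x + 1)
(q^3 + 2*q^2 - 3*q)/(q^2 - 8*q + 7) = q*(q + 3)/(q - 7)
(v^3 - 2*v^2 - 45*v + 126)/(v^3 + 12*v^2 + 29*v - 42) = (v^2 - 9*v + 18)/(v^2 + 5*v - 6)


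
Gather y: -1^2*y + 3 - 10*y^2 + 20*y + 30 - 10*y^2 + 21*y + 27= -20*y^2 + 40*y + 60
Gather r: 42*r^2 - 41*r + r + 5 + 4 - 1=42*r^2 - 40*r + 8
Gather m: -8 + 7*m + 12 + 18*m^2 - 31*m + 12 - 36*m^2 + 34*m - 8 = -18*m^2 + 10*m + 8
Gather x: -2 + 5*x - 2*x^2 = -2*x^2 + 5*x - 2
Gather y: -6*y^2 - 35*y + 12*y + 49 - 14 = -6*y^2 - 23*y + 35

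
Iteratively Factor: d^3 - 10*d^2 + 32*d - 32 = (d - 4)*(d^2 - 6*d + 8) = (d - 4)*(d - 2)*(d - 4)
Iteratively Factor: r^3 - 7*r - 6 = (r + 1)*(r^2 - r - 6) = (r - 3)*(r + 1)*(r + 2)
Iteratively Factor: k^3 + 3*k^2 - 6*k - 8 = (k - 2)*(k^2 + 5*k + 4) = (k - 2)*(k + 1)*(k + 4)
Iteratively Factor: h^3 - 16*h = (h)*(h^2 - 16) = h*(h + 4)*(h - 4)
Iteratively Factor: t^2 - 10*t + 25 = (t - 5)*(t - 5)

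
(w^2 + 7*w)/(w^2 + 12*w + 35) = w/(w + 5)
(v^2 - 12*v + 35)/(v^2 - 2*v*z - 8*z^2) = (-v^2 + 12*v - 35)/(-v^2 + 2*v*z + 8*z^2)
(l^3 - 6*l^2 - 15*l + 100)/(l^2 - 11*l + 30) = (l^2 - l - 20)/(l - 6)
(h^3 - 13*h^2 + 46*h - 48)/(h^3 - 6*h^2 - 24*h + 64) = (h - 3)/(h + 4)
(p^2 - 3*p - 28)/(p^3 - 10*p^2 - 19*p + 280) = (p + 4)/(p^2 - 3*p - 40)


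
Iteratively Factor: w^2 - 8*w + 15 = (w - 3)*(w - 5)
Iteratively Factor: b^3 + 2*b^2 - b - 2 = (b + 1)*(b^2 + b - 2) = (b + 1)*(b + 2)*(b - 1)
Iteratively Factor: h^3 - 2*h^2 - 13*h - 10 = (h + 1)*(h^2 - 3*h - 10) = (h - 5)*(h + 1)*(h + 2)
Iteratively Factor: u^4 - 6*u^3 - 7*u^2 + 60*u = (u + 3)*(u^3 - 9*u^2 + 20*u) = u*(u + 3)*(u^2 - 9*u + 20) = u*(u - 4)*(u + 3)*(u - 5)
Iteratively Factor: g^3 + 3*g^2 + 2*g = (g + 1)*(g^2 + 2*g) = g*(g + 1)*(g + 2)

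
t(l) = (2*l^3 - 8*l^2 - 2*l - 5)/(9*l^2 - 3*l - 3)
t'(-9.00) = 0.22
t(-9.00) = -2.78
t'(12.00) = 0.23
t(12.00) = 1.81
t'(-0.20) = -8.53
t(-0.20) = 2.42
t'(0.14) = 1.02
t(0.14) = 1.67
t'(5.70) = 0.25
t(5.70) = 0.35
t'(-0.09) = -3.00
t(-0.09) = 1.84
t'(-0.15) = -5.28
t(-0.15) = 2.08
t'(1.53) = 1.73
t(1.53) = -1.46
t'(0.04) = -0.36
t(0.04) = 1.64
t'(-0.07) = -2.46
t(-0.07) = 1.78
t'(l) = (3 - 18*l)*(2*l^3 - 8*l^2 - 2*l - 5)/(9*l^2 - 3*l - 3)^2 + (6*l^2 - 16*l - 2)/(9*l^2 - 3*l - 3) = (6*l^4 - 4*l^3 + 8*l^2 + 46*l - 3)/(3*(9*l^4 - 6*l^3 - 5*l^2 + 2*l + 1))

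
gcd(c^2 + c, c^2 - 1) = c + 1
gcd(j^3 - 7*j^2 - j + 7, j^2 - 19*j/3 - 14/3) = j - 7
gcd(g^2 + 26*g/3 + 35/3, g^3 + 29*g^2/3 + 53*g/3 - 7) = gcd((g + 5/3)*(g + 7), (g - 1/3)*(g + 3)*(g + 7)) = g + 7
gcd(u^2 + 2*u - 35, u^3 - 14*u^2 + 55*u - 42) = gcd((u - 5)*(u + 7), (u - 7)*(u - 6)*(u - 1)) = 1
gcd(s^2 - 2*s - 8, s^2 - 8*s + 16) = s - 4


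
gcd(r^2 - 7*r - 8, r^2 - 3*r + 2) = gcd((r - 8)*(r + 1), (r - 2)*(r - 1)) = 1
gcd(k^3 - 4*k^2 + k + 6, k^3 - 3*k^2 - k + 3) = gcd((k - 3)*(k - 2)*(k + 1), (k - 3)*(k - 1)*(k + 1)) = k^2 - 2*k - 3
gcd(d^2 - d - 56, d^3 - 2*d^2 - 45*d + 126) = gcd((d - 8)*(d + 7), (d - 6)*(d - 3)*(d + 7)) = d + 7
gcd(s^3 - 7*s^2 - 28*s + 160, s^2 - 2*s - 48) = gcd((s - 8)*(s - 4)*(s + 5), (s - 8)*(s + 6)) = s - 8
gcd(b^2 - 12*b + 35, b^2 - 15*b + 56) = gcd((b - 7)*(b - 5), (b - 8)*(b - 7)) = b - 7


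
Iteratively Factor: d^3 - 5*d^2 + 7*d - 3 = (d - 1)*(d^2 - 4*d + 3) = (d - 1)^2*(d - 3)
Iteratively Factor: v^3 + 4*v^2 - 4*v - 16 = (v - 2)*(v^2 + 6*v + 8) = (v - 2)*(v + 2)*(v + 4)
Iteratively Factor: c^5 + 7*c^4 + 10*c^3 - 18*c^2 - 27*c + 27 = (c + 3)*(c^4 + 4*c^3 - 2*c^2 - 12*c + 9) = (c - 1)*(c + 3)*(c^3 + 5*c^2 + 3*c - 9) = (c - 1)^2*(c + 3)*(c^2 + 6*c + 9) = (c - 1)^2*(c + 3)^2*(c + 3)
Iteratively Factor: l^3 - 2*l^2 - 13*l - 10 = (l - 5)*(l^2 + 3*l + 2) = (l - 5)*(l + 2)*(l + 1)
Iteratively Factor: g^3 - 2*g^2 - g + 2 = (g - 1)*(g^2 - g - 2) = (g - 2)*(g - 1)*(g + 1)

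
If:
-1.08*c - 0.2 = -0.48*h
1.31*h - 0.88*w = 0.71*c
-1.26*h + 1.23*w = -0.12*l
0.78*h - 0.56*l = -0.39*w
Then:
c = -0.41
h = -0.50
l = -0.99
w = -0.42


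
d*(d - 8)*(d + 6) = d^3 - 2*d^2 - 48*d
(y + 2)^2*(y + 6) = y^3 + 10*y^2 + 28*y + 24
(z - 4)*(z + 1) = z^2 - 3*z - 4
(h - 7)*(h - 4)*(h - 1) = h^3 - 12*h^2 + 39*h - 28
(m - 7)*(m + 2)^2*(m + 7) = m^4 + 4*m^3 - 45*m^2 - 196*m - 196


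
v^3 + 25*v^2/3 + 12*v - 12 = (v - 2/3)*(v + 3)*(v + 6)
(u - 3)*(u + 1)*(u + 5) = u^3 + 3*u^2 - 13*u - 15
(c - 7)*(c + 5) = c^2 - 2*c - 35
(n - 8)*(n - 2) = n^2 - 10*n + 16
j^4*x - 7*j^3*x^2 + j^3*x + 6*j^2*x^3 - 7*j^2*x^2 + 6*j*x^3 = j*(j - 6*x)*(j - x)*(j*x + x)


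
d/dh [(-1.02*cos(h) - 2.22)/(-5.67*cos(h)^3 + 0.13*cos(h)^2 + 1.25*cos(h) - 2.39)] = (11.5668*cos(h)^3 + 37.6296*cos(h)^2 - 0.5772*cos(h) - 5.2128)*sin(h)/(32.1489*cos(h)^6 - 1.4742*cos(h)^5 - 14.1581*cos(h)^4 + 27.4276*cos(h)^3 + 0.9411*cos(h)^2 - 5.975*cos(h) + 5.7121)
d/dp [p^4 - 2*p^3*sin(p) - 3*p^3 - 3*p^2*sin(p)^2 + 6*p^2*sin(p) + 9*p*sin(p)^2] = -2*p^3*cos(p) + 4*p^3 - 3*p^2*sin(2*p) + 6*sqrt(2)*p^2*cos(p + pi/4) - 9*p^2 + 12*p*sin(p) + 9*p*sin(2*p) + 3*p*cos(2*p) - 3*p - 9*cos(2*p)/2 + 9/2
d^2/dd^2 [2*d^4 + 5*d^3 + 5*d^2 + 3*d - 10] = 24*d^2 + 30*d + 10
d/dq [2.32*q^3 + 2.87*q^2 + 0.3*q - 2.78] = 6.96*q^2 + 5.74*q + 0.3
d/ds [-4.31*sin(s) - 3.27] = -4.31*cos(s)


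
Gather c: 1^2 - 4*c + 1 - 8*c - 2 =-12*c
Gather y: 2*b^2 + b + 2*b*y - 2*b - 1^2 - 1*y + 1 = 2*b^2 - b + y*(2*b - 1)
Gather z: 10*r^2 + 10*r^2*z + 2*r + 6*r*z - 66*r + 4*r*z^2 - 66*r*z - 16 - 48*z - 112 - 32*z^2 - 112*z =10*r^2 - 64*r + z^2*(4*r - 32) + z*(10*r^2 - 60*r - 160) - 128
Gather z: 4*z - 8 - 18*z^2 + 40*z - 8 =-18*z^2 + 44*z - 16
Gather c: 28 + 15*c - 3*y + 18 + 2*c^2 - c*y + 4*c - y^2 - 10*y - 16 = 2*c^2 + c*(19 - y) - y^2 - 13*y + 30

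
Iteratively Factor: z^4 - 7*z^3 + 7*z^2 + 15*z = (z - 5)*(z^3 - 2*z^2 - 3*z) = z*(z - 5)*(z^2 - 2*z - 3) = z*(z - 5)*(z + 1)*(z - 3)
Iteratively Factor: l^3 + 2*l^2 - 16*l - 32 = (l - 4)*(l^2 + 6*l + 8) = (l - 4)*(l + 4)*(l + 2)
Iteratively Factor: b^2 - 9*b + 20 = (b - 4)*(b - 5)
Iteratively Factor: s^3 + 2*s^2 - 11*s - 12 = (s + 1)*(s^2 + s - 12) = (s - 3)*(s + 1)*(s + 4)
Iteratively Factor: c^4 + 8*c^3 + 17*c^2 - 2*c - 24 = (c + 2)*(c^3 + 6*c^2 + 5*c - 12) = (c + 2)*(c + 3)*(c^2 + 3*c - 4) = (c + 2)*(c + 3)*(c + 4)*(c - 1)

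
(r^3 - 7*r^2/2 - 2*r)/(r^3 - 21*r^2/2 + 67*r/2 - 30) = r*(2*r + 1)/(2*r^2 - 13*r + 15)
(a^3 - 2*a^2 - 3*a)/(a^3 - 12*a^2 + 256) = a*(a^2 - 2*a - 3)/(a^3 - 12*a^2 + 256)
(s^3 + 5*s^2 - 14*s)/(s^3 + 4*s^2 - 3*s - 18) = s*(s + 7)/(s^2 + 6*s + 9)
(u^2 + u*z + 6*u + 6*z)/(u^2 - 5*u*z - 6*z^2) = (-u - 6)/(-u + 6*z)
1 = 1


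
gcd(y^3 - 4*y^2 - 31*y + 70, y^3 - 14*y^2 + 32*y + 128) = 1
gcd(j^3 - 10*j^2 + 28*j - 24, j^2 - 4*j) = 1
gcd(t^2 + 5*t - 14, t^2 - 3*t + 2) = t - 2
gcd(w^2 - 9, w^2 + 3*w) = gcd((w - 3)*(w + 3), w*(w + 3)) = w + 3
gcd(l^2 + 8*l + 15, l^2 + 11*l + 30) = l + 5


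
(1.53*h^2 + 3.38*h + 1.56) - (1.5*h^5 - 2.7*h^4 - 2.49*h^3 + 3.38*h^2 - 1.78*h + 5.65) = -1.5*h^5 + 2.7*h^4 + 2.49*h^3 - 1.85*h^2 + 5.16*h - 4.09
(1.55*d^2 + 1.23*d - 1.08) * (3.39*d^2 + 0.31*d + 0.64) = 5.2545*d^4 + 4.6502*d^3 - 2.2879*d^2 + 0.4524*d - 0.6912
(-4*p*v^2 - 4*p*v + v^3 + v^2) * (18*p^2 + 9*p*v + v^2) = -72*p^3*v^2 - 72*p^3*v - 18*p^2*v^3 - 18*p^2*v^2 + 5*p*v^4 + 5*p*v^3 + v^5 + v^4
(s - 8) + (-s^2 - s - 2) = -s^2 - 10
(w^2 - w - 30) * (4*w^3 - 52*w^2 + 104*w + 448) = 4*w^5 - 56*w^4 + 36*w^3 + 1904*w^2 - 3568*w - 13440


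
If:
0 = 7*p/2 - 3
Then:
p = 6/7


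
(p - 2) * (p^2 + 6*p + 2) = p^3 + 4*p^2 - 10*p - 4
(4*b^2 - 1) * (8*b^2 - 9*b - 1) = 32*b^4 - 36*b^3 - 12*b^2 + 9*b + 1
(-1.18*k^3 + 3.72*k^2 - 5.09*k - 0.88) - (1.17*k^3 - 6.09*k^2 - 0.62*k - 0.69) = -2.35*k^3 + 9.81*k^2 - 4.47*k - 0.19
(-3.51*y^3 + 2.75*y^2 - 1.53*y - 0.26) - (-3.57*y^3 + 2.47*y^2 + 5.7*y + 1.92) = 0.0600000000000001*y^3 + 0.28*y^2 - 7.23*y - 2.18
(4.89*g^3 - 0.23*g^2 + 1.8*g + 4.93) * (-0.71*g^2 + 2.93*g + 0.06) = -3.4719*g^5 + 14.491*g^4 - 1.6585*g^3 + 1.7599*g^2 + 14.5529*g + 0.2958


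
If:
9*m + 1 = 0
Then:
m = -1/9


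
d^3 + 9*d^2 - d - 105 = (d - 3)*(d + 5)*(d + 7)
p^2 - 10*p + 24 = (p - 6)*(p - 4)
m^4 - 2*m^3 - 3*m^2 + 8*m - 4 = (m - 2)*(m - 1)^2*(m + 2)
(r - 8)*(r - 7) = r^2 - 15*r + 56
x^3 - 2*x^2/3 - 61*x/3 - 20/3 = (x - 5)*(x + 1/3)*(x + 4)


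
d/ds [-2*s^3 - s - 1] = -6*s^2 - 1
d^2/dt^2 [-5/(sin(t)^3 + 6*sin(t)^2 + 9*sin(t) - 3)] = 15*(3*sin(t)^6 + 22*sin(t)^5 + 50*sin(t)^4 + 31*sin(t)^3 - 39*sin(t)^2 - 105*sin(t) - 66)/(sin(t)^3 + 6*sin(t)^2 + 9*sin(t) - 3)^3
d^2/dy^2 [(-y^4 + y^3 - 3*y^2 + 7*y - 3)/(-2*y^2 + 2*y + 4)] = (y^6 - 3*y^5 - 3*y^4 + 9*y^3 + 45*y^2 - 63*y + 35)/(y^6 - 3*y^5 - 3*y^4 + 11*y^3 + 6*y^2 - 12*y - 8)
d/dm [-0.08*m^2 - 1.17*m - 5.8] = -0.16*m - 1.17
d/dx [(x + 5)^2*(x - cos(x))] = (x + 5)*(2*x + (x + 5)*(sin(x) + 1) - 2*cos(x))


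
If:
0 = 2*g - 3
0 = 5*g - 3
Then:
No Solution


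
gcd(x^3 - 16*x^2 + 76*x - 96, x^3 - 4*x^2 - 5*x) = 1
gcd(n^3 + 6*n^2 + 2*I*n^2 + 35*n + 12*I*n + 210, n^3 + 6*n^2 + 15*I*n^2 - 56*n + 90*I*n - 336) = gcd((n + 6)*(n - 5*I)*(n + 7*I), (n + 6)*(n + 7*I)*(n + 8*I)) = n^2 + n*(6 + 7*I) + 42*I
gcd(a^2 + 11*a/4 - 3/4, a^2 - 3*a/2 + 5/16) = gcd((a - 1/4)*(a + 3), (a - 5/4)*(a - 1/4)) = a - 1/4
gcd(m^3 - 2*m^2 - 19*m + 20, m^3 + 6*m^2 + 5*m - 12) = m^2 + 3*m - 4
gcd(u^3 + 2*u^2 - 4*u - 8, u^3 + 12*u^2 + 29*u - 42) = 1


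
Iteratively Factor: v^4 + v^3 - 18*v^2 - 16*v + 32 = (v - 1)*(v^3 + 2*v^2 - 16*v - 32) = (v - 1)*(v + 4)*(v^2 - 2*v - 8) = (v - 4)*(v - 1)*(v + 4)*(v + 2)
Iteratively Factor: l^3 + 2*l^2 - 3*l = (l - 1)*(l^2 + 3*l) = (l - 1)*(l + 3)*(l)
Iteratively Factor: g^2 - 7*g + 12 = (g - 3)*(g - 4)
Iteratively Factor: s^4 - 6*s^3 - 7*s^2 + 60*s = (s - 5)*(s^3 - s^2 - 12*s) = s*(s - 5)*(s^2 - s - 12) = s*(s - 5)*(s + 3)*(s - 4)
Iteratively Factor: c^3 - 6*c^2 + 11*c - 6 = (c - 3)*(c^2 - 3*c + 2) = (c - 3)*(c - 2)*(c - 1)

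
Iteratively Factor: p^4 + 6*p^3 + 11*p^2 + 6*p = (p + 3)*(p^3 + 3*p^2 + 2*p) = (p + 2)*(p + 3)*(p^2 + p) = (p + 1)*(p + 2)*(p + 3)*(p)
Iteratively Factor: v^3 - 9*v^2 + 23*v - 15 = (v - 1)*(v^2 - 8*v + 15) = (v - 3)*(v - 1)*(v - 5)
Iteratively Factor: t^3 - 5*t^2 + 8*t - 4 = (t - 2)*(t^2 - 3*t + 2) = (t - 2)^2*(t - 1)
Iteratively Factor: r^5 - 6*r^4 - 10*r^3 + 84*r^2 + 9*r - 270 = (r + 2)*(r^4 - 8*r^3 + 6*r^2 + 72*r - 135) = (r + 2)*(r + 3)*(r^3 - 11*r^2 + 39*r - 45) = (r - 3)*(r + 2)*(r + 3)*(r^2 - 8*r + 15) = (r - 5)*(r - 3)*(r + 2)*(r + 3)*(r - 3)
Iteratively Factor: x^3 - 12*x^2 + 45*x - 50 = (x - 5)*(x^2 - 7*x + 10) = (x - 5)^2*(x - 2)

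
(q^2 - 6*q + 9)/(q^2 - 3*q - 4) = (-q^2 + 6*q - 9)/(-q^2 + 3*q + 4)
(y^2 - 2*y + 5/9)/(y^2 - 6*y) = (y^2 - 2*y + 5/9)/(y*(y - 6))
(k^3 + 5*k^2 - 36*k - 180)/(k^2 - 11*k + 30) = (k^2 + 11*k + 30)/(k - 5)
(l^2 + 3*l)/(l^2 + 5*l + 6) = l/(l + 2)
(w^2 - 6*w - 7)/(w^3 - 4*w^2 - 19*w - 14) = 1/(w + 2)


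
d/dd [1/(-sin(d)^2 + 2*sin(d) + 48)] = 2*(sin(d) - 1)*cos(d)/((sin(d) - 8)^2*(sin(d) + 6)^2)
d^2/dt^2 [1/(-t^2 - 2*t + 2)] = 2*(t^2 + 2*t - 4*(t + 1)^2 - 2)/(t^2 + 2*t - 2)^3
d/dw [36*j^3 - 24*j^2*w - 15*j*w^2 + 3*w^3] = -24*j^2 - 30*j*w + 9*w^2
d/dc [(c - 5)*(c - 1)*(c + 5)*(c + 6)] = 4*c^3 + 15*c^2 - 62*c - 125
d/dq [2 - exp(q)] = -exp(q)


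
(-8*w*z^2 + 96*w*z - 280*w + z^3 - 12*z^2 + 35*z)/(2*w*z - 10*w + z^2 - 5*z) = (-8*w*z + 56*w + z^2 - 7*z)/(2*w + z)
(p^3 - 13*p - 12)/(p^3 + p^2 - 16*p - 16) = (p + 3)/(p + 4)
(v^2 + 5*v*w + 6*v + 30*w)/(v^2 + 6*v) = (v + 5*w)/v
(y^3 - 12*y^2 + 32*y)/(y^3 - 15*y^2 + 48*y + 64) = y*(y - 4)/(y^2 - 7*y - 8)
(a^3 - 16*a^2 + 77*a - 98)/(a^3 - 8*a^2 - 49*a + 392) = (a^2 - 9*a + 14)/(a^2 - a - 56)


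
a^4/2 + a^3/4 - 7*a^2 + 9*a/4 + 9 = (a/2 + 1/2)*(a - 3)*(a - 3/2)*(a + 4)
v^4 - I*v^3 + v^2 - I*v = v*(v - I)^2*(v + I)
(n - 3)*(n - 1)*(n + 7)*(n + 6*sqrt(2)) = n^4 + 3*n^3 + 6*sqrt(2)*n^3 - 25*n^2 + 18*sqrt(2)*n^2 - 150*sqrt(2)*n + 21*n + 126*sqrt(2)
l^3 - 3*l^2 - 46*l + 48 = (l - 8)*(l - 1)*(l + 6)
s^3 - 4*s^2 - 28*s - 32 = (s - 8)*(s + 2)^2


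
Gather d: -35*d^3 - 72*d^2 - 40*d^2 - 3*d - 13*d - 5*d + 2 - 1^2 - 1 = -35*d^3 - 112*d^2 - 21*d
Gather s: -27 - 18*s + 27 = -18*s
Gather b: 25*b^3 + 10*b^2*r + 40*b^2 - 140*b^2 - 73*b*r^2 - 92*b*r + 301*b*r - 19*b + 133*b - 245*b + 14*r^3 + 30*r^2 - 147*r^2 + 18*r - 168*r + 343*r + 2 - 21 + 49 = 25*b^3 + b^2*(10*r - 100) + b*(-73*r^2 + 209*r - 131) + 14*r^3 - 117*r^2 + 193*r + 30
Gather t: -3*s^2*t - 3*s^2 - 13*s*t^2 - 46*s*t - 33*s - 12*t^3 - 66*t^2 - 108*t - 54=-3*s^2 - 33*s - 12*t^3 + t^2*(-13*s - 66) + t*(-3*s^2 - 46*s - 108) - 54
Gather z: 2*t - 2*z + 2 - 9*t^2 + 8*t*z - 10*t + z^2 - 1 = -9*t^2 - 8*t + z^2 + z*(8*t - 2) + 1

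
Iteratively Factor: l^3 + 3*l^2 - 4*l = (l + 4)*(l^2 - l) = (l - 1)*(l + 4)*(l)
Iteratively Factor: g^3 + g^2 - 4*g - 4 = (g + 1)*(g^2 - 4) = (g + 1)*(g + 2)*(g - 2)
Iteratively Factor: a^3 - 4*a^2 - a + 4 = (a + 1)*(a^2 - 5*a + 4) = (a - 4)*(a + 1)*(a - 1)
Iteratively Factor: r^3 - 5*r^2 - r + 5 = (r + 1)*(r^2 - 6*r + 5) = (r - 1)*(r + 1)*(r - 5)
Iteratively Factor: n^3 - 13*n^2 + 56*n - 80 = (n - 5)*(n^2 - 8*n + 16) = (n - 5)*(n - 4)*(n - 4)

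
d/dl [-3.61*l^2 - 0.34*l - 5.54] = -7.22*l - 0.34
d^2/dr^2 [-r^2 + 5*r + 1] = -2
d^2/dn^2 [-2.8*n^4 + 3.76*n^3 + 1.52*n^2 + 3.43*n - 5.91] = -33.6*n^2 + 22.56*n + 3.04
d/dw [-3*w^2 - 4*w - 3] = -6*w - 4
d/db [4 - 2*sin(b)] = -2*cos(b)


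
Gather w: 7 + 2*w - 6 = 2*w + 1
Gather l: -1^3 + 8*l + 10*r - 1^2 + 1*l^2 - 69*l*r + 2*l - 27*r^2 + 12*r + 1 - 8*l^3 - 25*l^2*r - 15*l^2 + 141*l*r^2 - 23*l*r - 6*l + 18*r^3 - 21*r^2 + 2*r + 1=-8*l^3 + l^2*(-25*r - 14) + l*(141*r^2 - 92*r + 4) + 18*r^3 - 48*r^2 + 24*r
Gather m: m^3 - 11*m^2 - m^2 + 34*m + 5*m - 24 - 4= m^3 - 12*m^2 + 39*m - 28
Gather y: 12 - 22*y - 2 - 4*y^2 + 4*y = -4*y^2 - 18*y + 10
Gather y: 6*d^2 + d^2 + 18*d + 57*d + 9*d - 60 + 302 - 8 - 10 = 7*d^2 + 84*d + 224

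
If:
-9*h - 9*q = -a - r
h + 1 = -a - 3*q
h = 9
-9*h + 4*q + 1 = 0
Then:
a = -70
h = 9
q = 20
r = 331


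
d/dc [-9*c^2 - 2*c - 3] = -18*c - 2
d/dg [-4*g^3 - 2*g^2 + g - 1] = -12*g^2 - 4*g + 1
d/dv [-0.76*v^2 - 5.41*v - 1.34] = -1.52*v - 5.41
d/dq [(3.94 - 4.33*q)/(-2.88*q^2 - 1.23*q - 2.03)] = (-12.4704*q^2 + 22.6944*q + 13.6361)/(8.2944*q^4 + 7.0848*q^3 + 13.2057*q^2 + 4.9938*q + 4.1209)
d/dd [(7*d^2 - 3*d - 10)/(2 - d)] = (-7*d^2 + 28*d - 16)/(d^2 - 4*d + 4)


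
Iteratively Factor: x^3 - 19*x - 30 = (x + 2)*(x^2 - 2*x - 15) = (x - 5)*(x + 2)*(x + 3)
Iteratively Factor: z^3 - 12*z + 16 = (z - 2)*(z^2 + 2*z - 8) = (z - 2)^2*(z + 4)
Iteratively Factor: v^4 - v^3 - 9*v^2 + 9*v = (v)*(v^3 - v^2 - 9*v + 9) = v*(v + 3)*(v^2 - 4*v + 3) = v*(v - 3)*(v + 3)*(v - 1)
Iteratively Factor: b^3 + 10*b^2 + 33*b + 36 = (b + 4)*(b^2 + 6*b + 9) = (b + 3)*(b + 4)*(b + 3)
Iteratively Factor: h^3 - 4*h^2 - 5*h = (h)*(h^2 - 4*h - 5) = h*(h + 1)*(h - 5)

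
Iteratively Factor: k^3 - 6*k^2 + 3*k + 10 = (k - 2)*(k^2 - 4*k - 5) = (k - 2)*(k + 1)*(k - 5)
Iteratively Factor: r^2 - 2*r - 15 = (r - 5)*(r + 3)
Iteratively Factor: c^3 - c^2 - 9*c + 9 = (c + 3)*(c^2 - 4*c + 3) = (c - 1)*(c + 3)*(c - 3)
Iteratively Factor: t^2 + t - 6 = (t - 2)*(t + 3)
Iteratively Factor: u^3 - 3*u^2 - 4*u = (u - 4)*(u^2 + u) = (u - 4)*(u + 1)*(u)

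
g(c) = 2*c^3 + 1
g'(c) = 6*c^2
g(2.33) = 26.30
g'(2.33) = 32.57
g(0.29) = 1.05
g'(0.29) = 0.50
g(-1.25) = -2.91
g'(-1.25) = 9.38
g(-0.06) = 1.00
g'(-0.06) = 0.02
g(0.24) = 1.03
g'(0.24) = 0.35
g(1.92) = 15.16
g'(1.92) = 22.12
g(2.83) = 46.33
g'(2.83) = 48.05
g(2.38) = 27.96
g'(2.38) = 33.99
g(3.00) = 55.00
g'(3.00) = 54.00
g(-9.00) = -1457.00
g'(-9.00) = 486.00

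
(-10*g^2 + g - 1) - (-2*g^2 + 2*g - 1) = -8*g^2 - g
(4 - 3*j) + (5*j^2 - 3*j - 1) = 5*j^2 - 6*j + 3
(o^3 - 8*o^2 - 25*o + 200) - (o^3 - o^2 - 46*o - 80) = -7*o^2 + 21*o + 280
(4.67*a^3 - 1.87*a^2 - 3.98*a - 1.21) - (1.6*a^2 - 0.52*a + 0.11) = 4.67*a^3 - 3.47*a^2 - 3.46*a - 1.32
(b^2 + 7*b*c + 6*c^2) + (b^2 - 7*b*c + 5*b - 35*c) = 2*b^2 + 5*b + 6*c^2 - 35*c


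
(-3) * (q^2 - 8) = 24 - 3*q^2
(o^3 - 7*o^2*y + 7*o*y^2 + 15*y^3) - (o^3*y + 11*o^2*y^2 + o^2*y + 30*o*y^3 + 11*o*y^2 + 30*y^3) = -o^3*y + o^3 - 11*o^2*y^2 - 8*o^2*y - 30*o*y^3 - 4*o*y^2 - 15*y^3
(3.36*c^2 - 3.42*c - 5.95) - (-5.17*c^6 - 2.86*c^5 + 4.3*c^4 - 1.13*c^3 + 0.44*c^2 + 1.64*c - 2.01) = 5.17*c^6 + 2.86*c^5 - 4.3*c^4 + 1.13*c^3 + 2.92*c^2 - 5.06*c - 3.94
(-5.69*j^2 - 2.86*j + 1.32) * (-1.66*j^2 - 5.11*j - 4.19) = 9.4454*j^4 + 33.8235*j^3 + 36.2645*j^2 + 5.2382*j - 5.5308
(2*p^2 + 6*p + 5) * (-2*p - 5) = -4*p^3 - 22*p^2 - 40*p - 25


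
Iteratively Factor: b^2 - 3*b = (b)*(b - 3)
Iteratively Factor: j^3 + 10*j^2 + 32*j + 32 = (j + 4)*(j^2 + 6*j + 8) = (j + 4)^2*(j + 2)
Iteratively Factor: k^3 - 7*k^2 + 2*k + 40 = (k - 4)*(k^2 - 3*k - 10) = (k - 5)*(k - 4)*(k + 2)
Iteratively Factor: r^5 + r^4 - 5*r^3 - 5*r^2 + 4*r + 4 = (r + 2)*(r^4 - r^3 - 3*r^2 + r + 2) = (r + 1)*(r + 2)*(r^3 - 2*r^2 - r + 2) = (r - 1)*(r + 1)*(r + 2)*(r^2 - r - 2) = (r - 2)*(r - 1)*(r + 1)*(r + 2)*(r + 1)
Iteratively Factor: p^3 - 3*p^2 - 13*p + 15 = (p + 3)*(p^2 - 6*p + 5) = (p - 5)*(p + 3)*(p - 1)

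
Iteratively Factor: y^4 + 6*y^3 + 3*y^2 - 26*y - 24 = (y + 4)*(y^3 + 2*y^2 - 5*y - 6) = (y + 1)*(y + 4)*(y^2 + y - 6) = (y - 2)*(y + 1)*(y + 4)*(y + 3)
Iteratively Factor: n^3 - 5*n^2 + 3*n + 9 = (n - 3)*(n^2 - 2*n - 3) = (n - 3)*(n + 1)*(n - 3)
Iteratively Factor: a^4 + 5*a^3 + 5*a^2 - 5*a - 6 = (a + 1)*(a^3 + 4*a^2 + a - 6) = (a + 1)*(a + 2)*(a^2 + 2*a - 3) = (a - 1)*(a + 1)*(a + 2)*(a + 3)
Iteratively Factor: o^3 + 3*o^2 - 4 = (o + 2)*(o^2 + o - 2) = (o - 1)*(o + 2)*(o + 2)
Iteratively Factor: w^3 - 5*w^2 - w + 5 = (w - 5)*(w^2 - 1) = (w - 5)*(w + 1)*(w - 1)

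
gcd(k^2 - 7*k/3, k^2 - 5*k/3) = k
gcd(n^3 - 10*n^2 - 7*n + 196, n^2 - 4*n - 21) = n - 7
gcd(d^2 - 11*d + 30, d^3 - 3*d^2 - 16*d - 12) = d - 6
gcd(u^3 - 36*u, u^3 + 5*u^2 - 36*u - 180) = u^2 - 36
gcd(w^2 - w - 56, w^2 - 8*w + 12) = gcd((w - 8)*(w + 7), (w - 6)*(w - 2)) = 1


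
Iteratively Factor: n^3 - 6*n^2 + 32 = (n - 4)*(n^2 - 2*n - 8) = (n - 4)*(n + 2)*(n - 4)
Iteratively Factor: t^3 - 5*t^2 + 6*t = (t)*(t^2 - 5*t + 6) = t*(t - 2)*(t - 3)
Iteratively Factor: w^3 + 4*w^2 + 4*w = (w)*(w^2 + 4*w + 4) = w*(w + 2)*(w + 2)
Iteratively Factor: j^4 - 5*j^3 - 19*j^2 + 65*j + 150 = (j - 5)*(j^3 - 19*j - 30) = (j - 5)^2*(j^2 + 5*j + 6) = (j - 5)^2*(j + 2)*(j + 3)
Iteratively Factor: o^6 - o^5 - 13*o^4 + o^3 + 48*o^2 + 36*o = (o + 2)*(o^5 - 3*o^4 - 7*o^3 + 15*o^2 + 18*o) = o*(o + 2)*(o^4 - 3*o^3 - 7*o^2 + 15*o + 18) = o*(o - 3)*(o + 2)*(o^3 - 7*o - 6) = o*(o - 3)*(o + 2)^2*(o^2 - 2*o - 3) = o*(o - 3)^2*(o + 2)^2*(o + 1)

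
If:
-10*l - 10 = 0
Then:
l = -1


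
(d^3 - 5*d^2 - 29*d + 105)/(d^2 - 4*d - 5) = (-d^3 + 5*d^2 + 29*d - 105)/(-d^2 + 4*d + 5)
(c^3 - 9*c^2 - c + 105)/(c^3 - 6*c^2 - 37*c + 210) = (c + 3)/(c + 6)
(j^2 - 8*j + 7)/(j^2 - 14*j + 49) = (j - 1)/(j - 7)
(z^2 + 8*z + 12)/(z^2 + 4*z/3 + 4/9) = 9*(z^2 + 8*z + 12)/(9*z^2 + 12*z + 4)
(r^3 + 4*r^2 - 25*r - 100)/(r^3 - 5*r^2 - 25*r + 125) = (r + 4)/(r - 5)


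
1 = 1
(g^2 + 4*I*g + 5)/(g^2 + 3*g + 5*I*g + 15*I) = (g - I)/(g + 3)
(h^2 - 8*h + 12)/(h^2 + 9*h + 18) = (h^2 - 8*h + 12)/(h^2 + 9*h + 18)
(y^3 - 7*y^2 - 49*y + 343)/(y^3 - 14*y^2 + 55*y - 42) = (y^2 - 49)/(y^2 - 7*y + 6)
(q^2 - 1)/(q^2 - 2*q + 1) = (q + 1)/(q - 1)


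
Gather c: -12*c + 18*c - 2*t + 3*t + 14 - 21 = 6*c + t - 7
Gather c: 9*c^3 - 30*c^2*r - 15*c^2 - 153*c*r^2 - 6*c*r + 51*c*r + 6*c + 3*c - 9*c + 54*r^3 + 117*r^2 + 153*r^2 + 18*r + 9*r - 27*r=9*c^3 + c^2*(-30*r - 15) + c*(-153*r^2 + 45*r) + 54*r^3 + 270*r^2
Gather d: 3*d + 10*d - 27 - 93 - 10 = 13*d - 130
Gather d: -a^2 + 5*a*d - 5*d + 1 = -a^2 + d*(5*a - 5) + 1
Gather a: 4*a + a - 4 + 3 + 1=5*a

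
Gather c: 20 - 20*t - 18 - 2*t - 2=-22*t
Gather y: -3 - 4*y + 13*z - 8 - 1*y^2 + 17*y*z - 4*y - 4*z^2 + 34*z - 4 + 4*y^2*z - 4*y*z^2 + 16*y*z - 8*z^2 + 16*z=y^2*(4*z - 1) + y*(-4*z^2 + 33*z - 8) - 12*z^2 + 63*z - 15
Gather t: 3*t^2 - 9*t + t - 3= 3*t^2 - 8*t - 3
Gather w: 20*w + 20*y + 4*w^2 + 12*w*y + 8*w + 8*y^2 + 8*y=4*w^2 + w*(12*y + 28) + 8*y^2 + 28*y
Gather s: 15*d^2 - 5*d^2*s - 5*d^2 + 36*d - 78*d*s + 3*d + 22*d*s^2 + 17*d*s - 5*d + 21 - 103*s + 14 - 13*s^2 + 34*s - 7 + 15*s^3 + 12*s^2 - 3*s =10*d^2 + 34*d + 15*s^3 + s^2*(22*d - 1) + s*(-5*d^2 - 61*d - 72) + 28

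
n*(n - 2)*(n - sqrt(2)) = n^3 - 2*n^2 - sqrt(2)*n^2 + 2*sqrt(2)*n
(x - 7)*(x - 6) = x^2 - 13*x + 42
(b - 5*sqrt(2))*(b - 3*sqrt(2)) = b^2 - 8*sqrt(2)*b + 30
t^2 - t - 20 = (t - 5)*(t + 4)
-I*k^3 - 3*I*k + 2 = (k - 2*I)*(k + I)*(-I*k + 1)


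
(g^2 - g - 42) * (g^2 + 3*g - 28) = g^4 + 2*g^3 - 73*g^2 - 98*g + 1176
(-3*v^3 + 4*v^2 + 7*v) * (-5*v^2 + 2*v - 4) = 15*v^5 - 26*v^4 - 15*v^3 - 2*v^2 - 28*v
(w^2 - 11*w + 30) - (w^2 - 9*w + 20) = 10 - 2*w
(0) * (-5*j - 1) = 0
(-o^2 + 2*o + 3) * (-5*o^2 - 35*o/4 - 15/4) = 5*o^4 - 5*o^3/4 - 115*o^2/4 - 135*o/4 - 45/4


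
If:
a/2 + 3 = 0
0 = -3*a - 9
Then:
No Solution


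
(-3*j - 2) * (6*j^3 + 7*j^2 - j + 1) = -18*j^4 - 33*j^3 - 11*j^2 - j - 2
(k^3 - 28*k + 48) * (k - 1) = k^4 - k^3 - 28*k^2 + 76*k - 48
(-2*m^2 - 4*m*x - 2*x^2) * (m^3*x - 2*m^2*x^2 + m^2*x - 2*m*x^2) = -2*m^5*x - 2*m^4*x + 6*m^3*x^3 + 4*m^2*x^4 + 6*m^2*x^3 + 4*m*x^4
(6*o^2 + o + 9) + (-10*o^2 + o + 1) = -4*o^2 + 2*o + 10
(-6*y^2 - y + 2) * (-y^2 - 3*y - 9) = 6*y^4 + 19*y^3 + 55*y^2 + 3*y - 18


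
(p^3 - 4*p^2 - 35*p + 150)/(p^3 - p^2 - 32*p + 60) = (p - 5)/(p - 2)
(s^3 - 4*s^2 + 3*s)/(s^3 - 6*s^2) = (s^2 - 4*s + 3)/(s*(s - 6))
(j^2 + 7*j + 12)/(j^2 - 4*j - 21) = (j + 4)/(j - 7)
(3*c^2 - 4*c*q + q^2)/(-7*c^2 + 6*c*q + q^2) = (-3*c + q)/(7*c + q)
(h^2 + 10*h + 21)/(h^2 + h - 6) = (h + 7)/(h - 2)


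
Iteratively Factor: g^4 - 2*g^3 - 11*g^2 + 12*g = (g - 1)*(g^3 - g^2 - 12*g) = (g - 1)*(g + 3)*(g^2 - 4*g) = (g - 4)*(g - 1)*(g + 3)*(g)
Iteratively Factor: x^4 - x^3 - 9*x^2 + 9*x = (x - 1)*(x^3 - 9*x) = (x - 3)*(x - 1)*(x^2 + 3*x) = (x - 3)*(x - 1)*(x + 3)*(x)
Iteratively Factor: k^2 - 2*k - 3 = (k + 1)*(k - 3)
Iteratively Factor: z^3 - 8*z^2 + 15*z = (z)*(z^2 - 8*z + 15) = z*(z - 3)*(z - 5)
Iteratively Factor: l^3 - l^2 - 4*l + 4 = (l + 2)*(l^2 - 3*l + 2) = (l - 2)*(l + 2)*(l - 1)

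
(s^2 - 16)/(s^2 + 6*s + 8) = (s - 4)/(s + 2)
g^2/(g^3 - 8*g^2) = 1/(g - 8)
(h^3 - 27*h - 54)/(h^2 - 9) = (h^2 - 3*h - 18)/(h - 3)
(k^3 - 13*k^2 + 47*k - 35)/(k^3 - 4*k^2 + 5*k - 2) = (k^2 - 12*k + 35)/(k^2 - 3*k + 2)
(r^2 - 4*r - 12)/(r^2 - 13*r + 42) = (r + 2)/(r - 7)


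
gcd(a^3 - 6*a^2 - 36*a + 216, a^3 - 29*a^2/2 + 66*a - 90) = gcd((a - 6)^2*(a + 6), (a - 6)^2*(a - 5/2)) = a^2 - 12*a + 36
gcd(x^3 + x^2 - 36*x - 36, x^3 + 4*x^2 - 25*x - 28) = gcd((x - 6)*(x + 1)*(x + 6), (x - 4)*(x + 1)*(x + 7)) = x + 1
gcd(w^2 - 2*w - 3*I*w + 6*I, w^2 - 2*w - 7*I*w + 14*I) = w - 2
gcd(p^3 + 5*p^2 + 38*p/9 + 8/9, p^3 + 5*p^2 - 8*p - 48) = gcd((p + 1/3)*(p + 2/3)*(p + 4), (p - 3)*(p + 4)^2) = p + 4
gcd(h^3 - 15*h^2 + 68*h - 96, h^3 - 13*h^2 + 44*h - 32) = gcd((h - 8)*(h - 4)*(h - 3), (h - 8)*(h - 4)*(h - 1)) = h^2 - 12*h + 32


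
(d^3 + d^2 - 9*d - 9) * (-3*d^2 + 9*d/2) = -3*d^5 + 3*d^4/2 + 63*d^3/2 - 27*d^2/2 - 81*d/2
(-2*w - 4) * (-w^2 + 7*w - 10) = 2*w^3 - 10*w^2 - 8*w + 40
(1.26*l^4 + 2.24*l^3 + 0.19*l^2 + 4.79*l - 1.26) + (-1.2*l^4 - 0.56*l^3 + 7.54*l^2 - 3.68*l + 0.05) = 0.0600000000000001*l^4 + 1.68*l^3 + 7.73*l^2 + 1.11*l - 1.21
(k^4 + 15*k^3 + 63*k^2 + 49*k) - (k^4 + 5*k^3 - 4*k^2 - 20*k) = 10*k^3 + 67*k^2 + 69*k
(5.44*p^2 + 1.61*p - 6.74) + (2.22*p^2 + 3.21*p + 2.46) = 7.66*p^2 + 4.82*p - 4.28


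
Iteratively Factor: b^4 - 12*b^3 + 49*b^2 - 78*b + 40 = (b - 1)*(b^3 - 11*b^2 + 38*b - 40) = (b - 4)*(b - 1)*(b^2 - 7*b + 10) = (b - 4)*(b - 2)*(b - 1)*(b - 5)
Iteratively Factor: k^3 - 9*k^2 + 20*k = (k)*(k^2 - 9*k + 20) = k*(k - 5)*(k - 4)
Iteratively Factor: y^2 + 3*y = (y)*(y + 3)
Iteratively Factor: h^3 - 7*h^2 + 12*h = (h - 3)*(h^2 - 4*h) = (h - 4)*(h - 3)*(h)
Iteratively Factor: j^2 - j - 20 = (j + 4)*(j - 5)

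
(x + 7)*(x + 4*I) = x^2 + 7*x + 4*I*x + 28*I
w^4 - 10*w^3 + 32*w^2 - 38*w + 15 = (w - 5)*(w - 3)*(w - 1)^2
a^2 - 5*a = a*(a - 5)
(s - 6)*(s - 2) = s^2 - 8*s + 12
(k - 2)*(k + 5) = k^2 + 3*k - 10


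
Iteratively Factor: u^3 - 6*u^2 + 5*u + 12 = (u - 4)*(u^2 - 2*u - 3) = (u - 4)*(u - 3)*(u + 1)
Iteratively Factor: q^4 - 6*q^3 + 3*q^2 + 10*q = (q - 5)*(q^3 - q^2 - 2*q) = (q - 5)*(q + 1)*(q^2 - 2*q) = q*(q - 5)*(q + 1)*(q - 2)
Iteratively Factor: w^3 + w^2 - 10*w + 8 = (w + 4)*(w^2 - 3*w + 2) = (w - 2)*(w + 4)*(w - 1)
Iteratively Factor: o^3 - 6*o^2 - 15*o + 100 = (o - 5)*(o^2 - o - 20) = (o - 5)*(o + 4)*(o - 5)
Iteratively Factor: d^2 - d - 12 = (d + 3)*(d - 4)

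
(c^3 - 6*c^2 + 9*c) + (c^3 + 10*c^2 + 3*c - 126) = 2*c^3 + 4*c^2 + 12*c - 126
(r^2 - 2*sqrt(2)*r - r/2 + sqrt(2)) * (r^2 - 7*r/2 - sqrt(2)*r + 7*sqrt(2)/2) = r^4 - 3*sqrt(2)*r^3 - 4*r^3 + 23*r^2/4 + 12*sqrt(2)*r^2 - 16*r - 21*sqrt(2)*r/4 + 7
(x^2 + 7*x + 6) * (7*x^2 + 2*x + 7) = 7*x^4 + 51*x^3 + 63*x^2 + 61*x + 42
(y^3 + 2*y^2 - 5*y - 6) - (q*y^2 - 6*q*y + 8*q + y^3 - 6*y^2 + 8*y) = -q*y^2 + 6*q*y - 8*q + 8*y^2 - 13*y - 6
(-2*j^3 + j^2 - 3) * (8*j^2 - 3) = -16*j^5 + 8*j^4 + 6*j^3 - 27*j^2 + 9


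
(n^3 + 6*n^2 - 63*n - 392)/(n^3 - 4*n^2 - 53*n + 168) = (n + 7)/(n - 3)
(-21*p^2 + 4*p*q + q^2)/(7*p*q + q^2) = (-3*p + q)/q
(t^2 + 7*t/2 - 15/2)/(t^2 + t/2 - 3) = (t + 5)/(t + 2)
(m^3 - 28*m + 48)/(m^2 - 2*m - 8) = (m^2 + 4*m - 12)/(m + 2)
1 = 1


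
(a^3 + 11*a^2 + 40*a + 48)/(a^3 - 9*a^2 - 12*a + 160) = (a^2 + 7*a + 12)/(a^2 - 13*a + 40)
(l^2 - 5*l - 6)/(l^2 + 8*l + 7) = (l - 6)/(l + 7)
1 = 1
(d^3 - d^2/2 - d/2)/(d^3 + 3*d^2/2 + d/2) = (d - 1)/(d + 1)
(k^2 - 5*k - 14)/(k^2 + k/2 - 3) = 2*(k - 7)/(2*k - 3)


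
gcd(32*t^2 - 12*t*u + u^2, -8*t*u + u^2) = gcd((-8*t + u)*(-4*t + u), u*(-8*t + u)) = 8*t - u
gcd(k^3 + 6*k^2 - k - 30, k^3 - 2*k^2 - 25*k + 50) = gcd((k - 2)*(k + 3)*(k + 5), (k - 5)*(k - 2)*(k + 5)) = k^2 + 3*k - 10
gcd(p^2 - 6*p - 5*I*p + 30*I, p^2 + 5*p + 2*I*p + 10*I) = 1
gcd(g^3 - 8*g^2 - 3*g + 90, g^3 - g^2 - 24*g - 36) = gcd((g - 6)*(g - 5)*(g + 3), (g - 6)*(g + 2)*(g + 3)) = g^2 - 3*g - 18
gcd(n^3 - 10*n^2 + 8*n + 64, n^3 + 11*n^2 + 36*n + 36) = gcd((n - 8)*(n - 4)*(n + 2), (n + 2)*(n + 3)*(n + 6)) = n + 2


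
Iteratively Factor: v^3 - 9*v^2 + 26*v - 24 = (v - 4)*(v^2 - 5*v + 6) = (v - 4)*(v - 2)*(v - 3)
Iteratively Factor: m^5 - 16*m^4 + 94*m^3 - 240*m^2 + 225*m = (m - 5)*(m^4 - 11*m^3 + 39*m^2 - 45*m) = (m - 5)*(m - 3)*(m^3 - 8*m^2 + 15*m) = (m - 5)^2*(m - 3)*(m^2 - 3*m) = (m - 5)^2*(m - 3)^2*(m)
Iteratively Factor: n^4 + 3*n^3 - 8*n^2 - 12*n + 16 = (n - 2)*(n^3 + 5*n^2 + 2*n - 8) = (n - 2)*(n + 4)*(n^2 + n - 2) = (n - 2)*(n - 1)*(n + 4)*(n + 2)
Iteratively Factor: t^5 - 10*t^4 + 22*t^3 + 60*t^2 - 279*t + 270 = (t - 3)*(t^4 - 7*t^3 + t^2 + 63*t - 90) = (t - 3)*(t - 2)*(t^3 - 5*t^2 - 9*t + 45) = (t - 5)*(t - 3)*(t - 2)*(t^2 - 9) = (t - 5)*(t - 3)*(t - 2)*(t + 3)*(t - 3)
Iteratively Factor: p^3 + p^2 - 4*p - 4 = (p - 2)*(p^2 + 3*p + 2) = (p - 2)*(p + 2)*(p + 1)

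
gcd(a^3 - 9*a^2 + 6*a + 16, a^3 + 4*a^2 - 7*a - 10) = a^2 - a - 2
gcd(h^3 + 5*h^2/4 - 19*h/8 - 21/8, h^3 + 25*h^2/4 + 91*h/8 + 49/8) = h^2 + 11*h/4 + 7/4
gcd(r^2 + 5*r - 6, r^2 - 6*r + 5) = r - 1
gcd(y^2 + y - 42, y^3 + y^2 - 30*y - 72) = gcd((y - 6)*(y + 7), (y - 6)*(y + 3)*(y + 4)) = y - 6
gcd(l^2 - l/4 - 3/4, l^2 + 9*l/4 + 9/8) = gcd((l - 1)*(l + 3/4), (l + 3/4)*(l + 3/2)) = l + 3/4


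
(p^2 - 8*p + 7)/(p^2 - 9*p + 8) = (p - 7)/(p - 8)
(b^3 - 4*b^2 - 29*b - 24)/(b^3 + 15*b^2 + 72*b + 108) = (b^2 - 7*b - 8)/(b^2 + 12*b + 36)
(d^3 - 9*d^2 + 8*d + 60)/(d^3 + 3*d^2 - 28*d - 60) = (d - 6)/(d + 6)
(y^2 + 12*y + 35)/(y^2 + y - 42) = (y + 5)/(y - 6)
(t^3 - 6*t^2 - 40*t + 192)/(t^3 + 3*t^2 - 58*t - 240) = (t - 4)/(t + 5)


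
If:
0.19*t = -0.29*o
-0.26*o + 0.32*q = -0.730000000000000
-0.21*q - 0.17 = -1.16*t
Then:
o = 0.16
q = -2.15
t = -0.24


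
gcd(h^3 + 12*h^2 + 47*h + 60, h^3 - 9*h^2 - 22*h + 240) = h + 5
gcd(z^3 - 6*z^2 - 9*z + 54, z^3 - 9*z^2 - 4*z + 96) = z + 3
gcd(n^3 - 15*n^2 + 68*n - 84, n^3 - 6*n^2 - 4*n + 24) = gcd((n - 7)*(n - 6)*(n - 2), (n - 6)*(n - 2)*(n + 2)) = n^2 - 8*n + 12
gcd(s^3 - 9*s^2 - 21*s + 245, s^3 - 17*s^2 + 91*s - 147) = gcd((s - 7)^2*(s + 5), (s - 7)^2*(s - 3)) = s^2 - 14*s + 49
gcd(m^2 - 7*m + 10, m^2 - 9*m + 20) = m - 5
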